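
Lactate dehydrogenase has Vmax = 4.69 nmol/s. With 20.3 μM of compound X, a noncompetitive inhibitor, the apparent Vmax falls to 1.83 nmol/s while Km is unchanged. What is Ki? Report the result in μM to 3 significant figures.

Noncompetitive: Vmax,app = Vmax/α with α = 1 + [I]/Ki.
α = Vmax/Vmax,app = 4.69/1.83 = 2.563.
Ki = [I]/(α − 1) = 20.3/1.563 = 13.0 μM.

13.0 μM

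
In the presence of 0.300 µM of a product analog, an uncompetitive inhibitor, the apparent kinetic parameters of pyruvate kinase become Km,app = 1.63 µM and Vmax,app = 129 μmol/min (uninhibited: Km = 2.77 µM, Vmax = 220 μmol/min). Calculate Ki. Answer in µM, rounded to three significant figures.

Uncompetitive: Vmax,app = Vmax/α (and Km,app = Km/α) with α = 1 + [I]/Ki.
α = Vmax/Vmax,app = 220/129 = 1.705.
Since α = 1 + [I]/Ki, [I]/Ki = 1.705 − 1 = 0.7054 and Ki = 0.300/0.7054 = 0.425 µM.

0.425 µM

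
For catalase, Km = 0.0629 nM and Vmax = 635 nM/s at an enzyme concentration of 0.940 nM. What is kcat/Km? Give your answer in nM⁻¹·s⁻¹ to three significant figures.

kcat = Vmax/[E]total = 635/0.940 = 676 s⁻¹.
kcat/Km = 676/0.0629 = 10700 nM⁻¹·s⁻¹.

10700 nM⁻¹·s⁻¹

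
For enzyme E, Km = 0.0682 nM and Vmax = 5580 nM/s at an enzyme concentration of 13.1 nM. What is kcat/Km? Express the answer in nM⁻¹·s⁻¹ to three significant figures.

kcat = Vmax/[E]total = 5580/13.1 = 426 s⁻¹.
kcat/Km = 426/0.0682 = 6250 nM⁻¹·s⁻¹.

6250 nM⁻¹·s⁻¹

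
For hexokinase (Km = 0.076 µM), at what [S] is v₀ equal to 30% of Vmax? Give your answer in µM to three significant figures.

0.0326 µM

v/Vmax = [S]/(Km+[S]) = 0.3, so [S] = Km·0.3/(1 − 0.3) = 0.076 × 0.4286.
[S] = 0.0326 µM.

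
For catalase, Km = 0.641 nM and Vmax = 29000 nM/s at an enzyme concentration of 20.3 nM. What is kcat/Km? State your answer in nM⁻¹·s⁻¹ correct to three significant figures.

2230 nM⁻¹·s⁻¹

kcat = Vmax/[E]total = 29000/20.3 = 1430 s⁻¹.
kcat/Km = 1430/0.641 = 2230 nM⁻¹·s⁻¹.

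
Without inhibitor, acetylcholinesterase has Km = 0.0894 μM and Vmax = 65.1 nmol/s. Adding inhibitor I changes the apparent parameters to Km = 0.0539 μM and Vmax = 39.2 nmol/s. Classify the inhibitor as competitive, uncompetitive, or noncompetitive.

Both Km and Vmax decrease by the same factor (~1.66-fold) — characteristic of uncompetitive inhibition.

uncompetitive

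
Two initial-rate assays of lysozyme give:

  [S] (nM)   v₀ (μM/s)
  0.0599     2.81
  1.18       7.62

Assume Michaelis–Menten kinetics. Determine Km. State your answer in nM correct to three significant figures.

In reciprocal form, 1/v = (Km/Vmax)·(1/[S]) + 1/Vmax. The two points give (1/[S], 1/v) = (16.69, 0.3559) and (0.8475, 0.1312).
Slope = (0.3559 − 0.1312)/(16.69 − 0.8475) = 0.01418; intercept = 0.3559 − 0.01418×16.69 = 0.1192.
Vmax = 1/intercept = 8.39 μM/s; Km = slope × Vmax = 0.01418 × 8.39 = 0.119 nM.

0.119 nM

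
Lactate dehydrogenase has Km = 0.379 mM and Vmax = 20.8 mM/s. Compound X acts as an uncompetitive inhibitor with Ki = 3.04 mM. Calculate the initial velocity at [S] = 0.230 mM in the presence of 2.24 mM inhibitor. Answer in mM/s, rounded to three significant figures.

α = 1 + [I]/Ki = 1 + 2.24/3.04 = 1.737.
For an uncompetitive inhibitor, both parameters are divided by α, giving Vmax/α and Km/α: Km,app = 0.218 mM, Vmax,app = 12.0 mM/s.
v = Vmax,app·[S]/(Km,app + [S]) = 12.0 × 0.230/(0.218 + 0.230) = 6.15 mM/s.

6.15 mM/s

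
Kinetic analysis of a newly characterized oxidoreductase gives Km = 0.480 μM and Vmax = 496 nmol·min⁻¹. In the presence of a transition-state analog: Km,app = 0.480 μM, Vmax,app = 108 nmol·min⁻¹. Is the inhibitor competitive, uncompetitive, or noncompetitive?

noncompetitive

Vmax decreases (496 → 108 nmol·min⁻¹) while Km is unchanged — pure noncompetitive inhibition.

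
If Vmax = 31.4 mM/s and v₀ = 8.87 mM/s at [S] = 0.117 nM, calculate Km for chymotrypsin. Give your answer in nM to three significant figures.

v/Vmax = 8.87/31.4 = 0.2825 = [S]/(Km+[S]).
So Km + [S] = [S]/0.2825 = 0.4142 nM, giving Km = 0.4142 − 0.117 = 0.297 nM.

0.297 nM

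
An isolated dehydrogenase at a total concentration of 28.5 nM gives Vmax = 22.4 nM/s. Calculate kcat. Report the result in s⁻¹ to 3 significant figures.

0.786 s⁻¹

kcat = Vmax/[E]total = 22.4 nM/s / 28.5 nM = 0.786 s⁻¹.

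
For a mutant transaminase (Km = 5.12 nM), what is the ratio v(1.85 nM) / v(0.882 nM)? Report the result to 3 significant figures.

1.81

Since Vmax cancels, v₂/v₁ = [S]₂(Km+[S]₁) / [S]₁(Km+[S]₂).
= 1.85×(5.12+0.882) / (0.882×(5.12+1.85)) = 11.10/6.148 = 1.81.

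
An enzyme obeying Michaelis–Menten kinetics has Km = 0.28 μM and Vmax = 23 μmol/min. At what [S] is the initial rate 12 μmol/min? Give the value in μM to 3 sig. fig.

Rearranging v = Vmax[S]/(Km+[S]) gives [S] = Km·v/(Vmax − v).
[S] = 0.28 × 12 / (23 − 12) = 3.360/11.00 = 0.305 μM.

0.305 μM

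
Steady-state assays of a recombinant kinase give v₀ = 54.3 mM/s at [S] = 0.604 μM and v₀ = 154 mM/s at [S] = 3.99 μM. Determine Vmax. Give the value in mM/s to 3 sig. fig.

229 mM/s

In reciprocal form, 1/v = (Km/Vmax)·(1/[S]) + 1/Vmax. The two points give (1/[S], 1/v) = (1.656, 0.01842) and (0.2506, 0.006494).
Slope = (0.01842 − 0.006494)/(1.656 − 0.2506) = 0.008486; intercept = 0.01842 − 0.008486×1.656 = 0.004367.
Vmax = 1/intercept = 229 mM/s; Km = slope × Vmax = 0.008486 × 229 = 1.94 μM.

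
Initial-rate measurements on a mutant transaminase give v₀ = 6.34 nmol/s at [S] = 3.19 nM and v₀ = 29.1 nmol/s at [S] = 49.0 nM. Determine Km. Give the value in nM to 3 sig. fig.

16.3 nM

In reciprocal form, 1/v = (Km/Vmax)·(1/[S]) + 1/Vmax. The two points give (1/[S], 1/v) = (0.3135, 0.1577) and (0.02041, 0.03436).
Slope = (0.1577 − 0.03436)/(0.3135 − 0.02041) = 0.4209; intercept = 0.1577 − 0.4209×0.3135 = 0.02577.
Vmax = 1/intercept = 38.8 nmol/s; Km = slope × Vmax = 0.4209 × 38.8 = 16.3 nM.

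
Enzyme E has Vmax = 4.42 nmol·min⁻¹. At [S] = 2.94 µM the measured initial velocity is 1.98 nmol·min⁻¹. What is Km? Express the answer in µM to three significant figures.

3.62 µM

v/Vmax = 1.98/4.42 = 0.4480 = [S]/(Km+[S]).
So Km + [S] = [S]/0.4480 = 6.563 µM, giving Km = 6.563 − 2.94 = 3.62 µM.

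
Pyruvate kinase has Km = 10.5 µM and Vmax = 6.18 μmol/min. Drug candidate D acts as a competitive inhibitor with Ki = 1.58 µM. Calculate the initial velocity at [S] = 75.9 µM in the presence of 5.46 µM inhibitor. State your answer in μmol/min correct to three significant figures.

3.82 μmol/min

α = 1 + [I]/Ki = 1 + 5.46/1.58 = 4.456.
For a competitive inhibitor, Vmax is unchanged and the apparent Km becomes α·Km: Km,app = 46.8 µM, Vmax,app = 6.18 μmol/min.
v = Vmax,app·[S]/(Km,app + [S]) = 6.18 × 75.9/(46.8 + 75.9) = 3.82 μmol/min.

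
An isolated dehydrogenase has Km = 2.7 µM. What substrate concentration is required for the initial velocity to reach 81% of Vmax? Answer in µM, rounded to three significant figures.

11.5 µM

v/Vmax = [S]/(Km+[S]) = 0.81, so [S] = Km·0.81/(1 − 0.81) = 2.7 × 4.263.
[S] = 11.5 µM.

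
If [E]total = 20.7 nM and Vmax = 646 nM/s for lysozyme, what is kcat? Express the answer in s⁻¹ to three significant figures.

31.2 s⁻¹

kcat = Vmax/[E]total = 646 nM/s / 20.7 nM = 31.2 s⁻¹.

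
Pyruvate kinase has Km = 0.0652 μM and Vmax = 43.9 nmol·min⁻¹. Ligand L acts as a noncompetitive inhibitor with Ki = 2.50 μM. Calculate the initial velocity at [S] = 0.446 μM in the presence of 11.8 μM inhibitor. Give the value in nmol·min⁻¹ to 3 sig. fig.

6.70 nmol·min⁻¹

α = 1 + [I]/Ki = 1 + 11.8/2.50 = 5.720.
For a noncompetitive inhibitor, Vmax is reduced to Vmax/α while Km is unchanged: Km,app = 0.0652 μM, Vmax,app = 7.67 nmol·min⁻¹.
v = Vmax,app·[S]/(Km,app + [S]) = 7.67 × 0.446/(0.0652 + 0.446) = 6.70 nmol·min⁻¹.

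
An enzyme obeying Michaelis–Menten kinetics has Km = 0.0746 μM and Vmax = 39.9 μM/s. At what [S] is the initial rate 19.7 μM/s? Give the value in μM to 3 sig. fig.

0.0728 μM

The required fractional saturation is v/Vmax = 19.7/39.9 = 0.4937.
Then [S]/(Km+[S]) = 0.4937 ⇒ [S] = 0.0746 × 0.4937/(1 − 0.4937) = 0.0728 μM.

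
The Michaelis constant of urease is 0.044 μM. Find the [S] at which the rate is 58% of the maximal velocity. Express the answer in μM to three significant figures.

v/Vmax = [S]/(Km+[S]) = 0.58, so [S] = Km·0.58/(1 − 0.58) = 0.044 × 1.381.
[S] = 0.0608 μM.

0.0608 μM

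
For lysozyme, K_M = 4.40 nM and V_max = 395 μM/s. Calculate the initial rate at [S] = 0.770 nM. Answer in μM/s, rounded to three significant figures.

58.8 μM/s

[S]/(Km+[S]) = 0.770/5.170 = 0.1489, the fractional saturation.
v = 0.1489 × Vmax = 0.1489 × 395 = 58.8 μM/s.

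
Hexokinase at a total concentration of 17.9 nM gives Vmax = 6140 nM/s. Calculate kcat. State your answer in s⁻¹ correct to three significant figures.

kcat = Vmax/[E]total = 6140 nM/s / 17.9 nM = 343 s⁻¹.

343 s⁻¹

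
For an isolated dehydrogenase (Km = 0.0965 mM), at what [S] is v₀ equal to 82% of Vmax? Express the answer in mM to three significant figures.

0.440 mM

v/Vmax = [S]/(Km+[S]) = 0.82, so [S] = Km·0.82/(1 − 0.82) = 0.0965 × 4.556.
[S] = 0.440 mM.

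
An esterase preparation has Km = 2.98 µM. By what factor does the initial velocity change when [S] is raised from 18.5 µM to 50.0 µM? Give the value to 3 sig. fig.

1.10

Since Vmax cancels, v₂/v₁ = [S]₂(Km+[S]₁) / [S]₁(Km+[S]₂).
= 50.0×(2.98+18.5) / (18.5×(2.98+50.0)) = 1074/980.1 = 1.10.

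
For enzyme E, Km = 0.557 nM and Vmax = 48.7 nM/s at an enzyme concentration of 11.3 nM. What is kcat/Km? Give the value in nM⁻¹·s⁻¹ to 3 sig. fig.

7.74 nM⁻¹·s⁻¹

kcat = Vmax/[E]total = 48.7/11.3 = 4.31 s⁻¹.
kcat/Km = 4.31/0.557 = 7.74 nM⁻¹·s⁻¹.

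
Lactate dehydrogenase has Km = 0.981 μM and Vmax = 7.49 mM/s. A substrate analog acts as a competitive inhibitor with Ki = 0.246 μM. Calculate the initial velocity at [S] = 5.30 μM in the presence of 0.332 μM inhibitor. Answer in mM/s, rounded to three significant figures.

5.22 mM/s

With α = 1 + [I]/Ki = 1 + 0.332/0.246 = 2.350, the competitive rate law is v = Vmax[S] / (αKm + [S]).
v = 7.49×5.30 / (2.350×0.981 + 5.30) = 39.70/7.605 = 5.22 mM/s.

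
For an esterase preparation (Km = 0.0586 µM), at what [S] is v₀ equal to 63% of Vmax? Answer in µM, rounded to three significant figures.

0.0998 µM

v/Vmax = [S]/(Km+[S]) = 0.63, so [S] = Km·0.63/(1 − 0.63) = 0.0586 × 1.703.
[S] = 0.0998 µM.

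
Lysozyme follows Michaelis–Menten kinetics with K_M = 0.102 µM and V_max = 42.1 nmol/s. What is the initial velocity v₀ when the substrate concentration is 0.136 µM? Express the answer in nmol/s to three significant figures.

24.1 nmol/s

v = Vmax·[S]/(Km + [S]) = 42.1 × 0.136 / (0.102 + 0.136)
  = 5.726 / 0.2380 = 24.1 nmol/s.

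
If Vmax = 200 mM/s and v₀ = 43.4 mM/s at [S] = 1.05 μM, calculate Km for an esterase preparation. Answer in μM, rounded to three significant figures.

3.79 μM

v/Vmax = 43.4/200 = 0.2170 = [S]/(Km+[S]).
So Km + [S] = [S]/0.2170 = 4.839 μM, giving Km = 4.839 − 1.05 = 3.79 μM.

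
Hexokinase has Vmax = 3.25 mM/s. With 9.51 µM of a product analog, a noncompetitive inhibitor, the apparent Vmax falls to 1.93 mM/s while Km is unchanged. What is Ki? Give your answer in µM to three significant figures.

13.9 µM

Noncompetitive: Vmax,app = Vmax/α with α = 1 + [I]/Ki.
α = Vmax/Vmax,app = 3.25/1.93 = 1.684.
Ki = [I]/(α − 1) = 9.51/0.6839 = 13.9 µM.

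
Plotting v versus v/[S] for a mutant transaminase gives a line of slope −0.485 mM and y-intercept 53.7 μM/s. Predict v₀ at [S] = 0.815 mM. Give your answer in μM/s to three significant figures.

33.7 μM/s

In the Eadie–Hofstee form v = Vmax − Km·(v/[S]), the slope is −Km and the intercept is Vmax, so Km = 0.485 mM and Vmax = 53.7 μM/s.
v = 53.7 × 0.815/(0.485 + 0.815) = 33.7 μM/s.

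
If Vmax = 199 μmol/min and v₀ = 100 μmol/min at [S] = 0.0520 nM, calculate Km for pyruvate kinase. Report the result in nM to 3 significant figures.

0.0515 nM

From v = Vmax[S]/(Km+[S]), Km = [S](Vmax − v)/v.
Km = 0.0520 × (199 − 100) / 100 = 5.148/100 = 0.0515 nM.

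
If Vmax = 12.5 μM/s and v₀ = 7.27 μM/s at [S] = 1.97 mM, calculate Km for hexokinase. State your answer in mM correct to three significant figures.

1.42 mM

v/Vmax = 7.27/12.5 = 0.5816 = [S]/(Km+[S]).
So Km + [S] = [S]/0.5816 = 3.387 mM, giving Km = 3.387 − 1.97 = 1.42 mM.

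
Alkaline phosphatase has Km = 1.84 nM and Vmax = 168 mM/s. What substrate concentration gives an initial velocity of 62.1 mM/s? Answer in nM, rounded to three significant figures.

The required fractional saturation is v/Vmax = 62.1/168 = 0.3696.
Then [S]/(Km+[S]) = 0.3696 ⇒ [S] = 1.84 × 0.3696/(1 − 0.3696) = 1.08 nM.

1.08 nM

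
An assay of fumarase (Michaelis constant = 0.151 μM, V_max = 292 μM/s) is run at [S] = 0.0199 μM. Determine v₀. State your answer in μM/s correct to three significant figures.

v = Vmax·[S]/(Km + [S]) = 292 × 0.0199 / (0.151 + 0.0199)
  = 5.811 / 0.1709 = 34.0 μM/s.

34.0 μM/s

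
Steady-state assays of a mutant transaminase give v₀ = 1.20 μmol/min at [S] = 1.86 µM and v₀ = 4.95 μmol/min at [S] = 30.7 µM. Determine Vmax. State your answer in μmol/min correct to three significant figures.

6.20 μmol/min

In reciprocal form, 1/v = (Km/Vmax)·(1/[S]) + 1/Vmax. The two points give (1/[S], 1/v) = (0.5376, 0.8333) and (0.03257, 0.2020).
Slope = (0.8333 − 0.2020)/(0.5376 − 0.03257) = 1.250; intercept = 0.8333 − 1.250×0.5376 = 0.1613.
Vmax = 1/intercept = 6.20 μmol/min; Km = slope × Vmax = 1.250 × 6.20 = 7.75 µM.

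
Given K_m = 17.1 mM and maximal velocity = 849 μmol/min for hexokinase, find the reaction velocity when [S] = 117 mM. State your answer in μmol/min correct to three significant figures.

741 μmol/min

[S]/(Km+[S]) = 117/134.1 = 0.8725, the fractional saturation.
v = 0.8725 × Vmax = 0.8725 × 849 = 741 μmol/min.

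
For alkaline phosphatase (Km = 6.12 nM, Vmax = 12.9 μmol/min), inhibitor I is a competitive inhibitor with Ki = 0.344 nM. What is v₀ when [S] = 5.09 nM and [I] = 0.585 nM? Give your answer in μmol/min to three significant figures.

3.04 μmol/min

With α = 1 + [I]/Ki = 1 + 0.585/0.344 = 2.701, the competitive rate law is v = Vmax[S] / (αKm + [S]).
v = 12.9×5.09 / (2.701×6.12 + 5.09) = 65.66/21.62 = 3.04 μmol/min.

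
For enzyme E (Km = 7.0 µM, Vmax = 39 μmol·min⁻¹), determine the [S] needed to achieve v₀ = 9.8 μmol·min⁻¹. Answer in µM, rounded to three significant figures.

The required fractional saturation is v/Vmax = 9.8/39 = 0.2513.
Then [S]/(Km+[S]) = 0.2513 ⇒ [S] = 7.0 × 0.2513/(1 − 0.2513) = 2.35 µM.

2.35 µM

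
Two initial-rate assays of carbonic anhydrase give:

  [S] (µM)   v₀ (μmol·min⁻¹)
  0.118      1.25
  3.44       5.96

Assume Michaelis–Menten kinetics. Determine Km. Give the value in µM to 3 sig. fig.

0.532 µM

In reciprocal form, 1/v = (Km/Vmax)·(1/[S]) + 1/Vmax. The two points give (1/[S], 1/v) = (8.475, 0.8000) and (0.2907, 0.1678).
Slope = (0.8000 − 0.1678)/(8.475 − 0.2907) = 0.07725; intercept = 0.8000 − 0.07725×8.475 = 0.1453.
Vmax = 1/intercept = 6.88 μmol·min⁻¹; Km = slope × Vmax = 0.07725 × 6.88 = 0.532 µM.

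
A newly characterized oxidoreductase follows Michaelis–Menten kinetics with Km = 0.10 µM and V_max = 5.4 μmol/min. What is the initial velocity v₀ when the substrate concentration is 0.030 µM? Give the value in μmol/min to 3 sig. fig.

[S]/(Km+[S]) = 0.030/0.1300 = 0.2308, the fractional saturation.
v = 0.2308 × Vmax = 0.2308 × 5.4 = 1.25 μmol/min.

1.25 μmol/min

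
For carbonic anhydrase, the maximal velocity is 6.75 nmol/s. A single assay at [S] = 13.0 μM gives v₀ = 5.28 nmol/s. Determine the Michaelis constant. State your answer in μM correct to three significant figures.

3.62 μM

From v = Vmax[S]/(Km+[S]), Km = [S](Vmax − v)/v.
Km = 13.0 × (6.75 − 5.28) / 5.28 = 19.11/5.28 = 3.62 μM.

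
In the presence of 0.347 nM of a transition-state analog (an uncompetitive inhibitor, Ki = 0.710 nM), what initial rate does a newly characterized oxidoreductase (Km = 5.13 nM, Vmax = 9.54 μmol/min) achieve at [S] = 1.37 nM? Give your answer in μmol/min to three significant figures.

1.82 μmol/min

With α = 1 + [I]/Ki = 1 + 0.347/0.710 = 1.489, the uncompetitive rate law is v = (Vmax/α)·[S] / (Km/α + [S]).
v = (9.54/1.489)×1.37 / (5.13/1.489 + 1.37) = 8.779/4.816 = 1.82 μmol/min.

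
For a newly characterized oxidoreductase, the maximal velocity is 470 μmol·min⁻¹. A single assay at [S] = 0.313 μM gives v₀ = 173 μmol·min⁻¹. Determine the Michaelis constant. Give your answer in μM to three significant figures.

0.537 μM

v/Vmax = 173/470 = 0.3681 = [S]/(Km+[S]).
So Km + [S] = [S]/0.3681 = 0.8503 μM, giving Km = 0.8503 − 0.313 = 0.537 μM.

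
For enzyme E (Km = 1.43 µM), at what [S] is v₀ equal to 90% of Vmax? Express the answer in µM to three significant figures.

v/Vmax = [S]/(Km+[S]) = 0.9, so [S] = Km·0.9/(1 − 0.9) = 1.43 × 9.000.
[S] = 12.9 µM.

12.9 µM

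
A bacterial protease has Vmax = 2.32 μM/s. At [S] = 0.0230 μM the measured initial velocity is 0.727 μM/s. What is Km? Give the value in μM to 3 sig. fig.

0.0504 μM

From v = Vmax[S]/(Km+[S]), Km = [S](Vmax − v)/v.
Km = 0.0230 × (2.32 − 0.727) / 0.727 = 0.03664/0.727 = 0.0504 μM.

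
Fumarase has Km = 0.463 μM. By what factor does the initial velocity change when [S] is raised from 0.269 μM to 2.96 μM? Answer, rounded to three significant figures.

Since Vmax cancels, v₂/v₁ = [S]₂(Km+[S]₁) / [S]₁(Km+[S]₂).
= 2.96×(0.463+0.269) / (0.269×(0.463+2.96)) = 2.167/0.9208 = 2.35.

2.35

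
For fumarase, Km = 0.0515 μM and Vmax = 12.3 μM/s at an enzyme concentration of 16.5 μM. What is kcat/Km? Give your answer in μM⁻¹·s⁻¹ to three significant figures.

kcat = Vmax/[E]total = 12.3/16.5 = 0.745 s⁻¹.
kcat/Km = 0.745/0.0515 = 14.5 μM⁻¹·s⁻¹.

14.5 μM⁻¹·s⁻¹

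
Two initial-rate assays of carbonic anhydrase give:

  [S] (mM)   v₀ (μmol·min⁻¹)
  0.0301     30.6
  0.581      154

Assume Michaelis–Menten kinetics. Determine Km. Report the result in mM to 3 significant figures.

0.164 mM

In reciprocal form, 1/v = (Km/Vmax)·(1/[S]) + 1/Vmax. The two points give (1/[S], 1/v) = (33.22, 0.03268) and (1.721, 0.006494).
Slope = (0.03268 − 0.006494)/(33.22 − 1.721) = 0.0008313; intercept = 0.03268 − 0.0008313×33.22 = 0.005063.
Vmax = 1/intercept = 198 μmol·min⁻¹; Km = slope × Vmax = 0.0008313 × 198 = 0.164 mM.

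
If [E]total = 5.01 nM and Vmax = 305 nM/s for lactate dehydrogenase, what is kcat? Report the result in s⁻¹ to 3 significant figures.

60.9 s⁻¹

kcat = Vmax/[E]total = 305 nM/s / 5.01 nM = 60.9 s⁻¹.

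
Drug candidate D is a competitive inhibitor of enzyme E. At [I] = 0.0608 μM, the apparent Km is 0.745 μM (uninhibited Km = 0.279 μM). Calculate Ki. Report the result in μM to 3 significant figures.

Competitive: Km,app = α·Km with α = 1 + [I]/Ki.
α = Km,app/Km = 0.745/0.279 = 2.670.
Ki = [I]/(α − 1) = 0.0608/1.670 = 0.0364 μM.

0.0364 μM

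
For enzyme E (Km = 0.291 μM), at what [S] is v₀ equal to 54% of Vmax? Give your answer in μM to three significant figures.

v/Vmax = [S]/(Km+[S]) = 0.54, so [S] = Km·0.54/(1 − 0.54) = 0.291 × 1.174.
[S] = 0.342 μM.

0.342 μM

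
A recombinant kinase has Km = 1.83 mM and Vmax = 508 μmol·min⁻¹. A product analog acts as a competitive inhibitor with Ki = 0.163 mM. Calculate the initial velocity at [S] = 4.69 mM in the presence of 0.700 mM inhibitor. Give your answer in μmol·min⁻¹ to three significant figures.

With α = 1 + [I]/Ki = 1 + 0.700/0.163 = 5.294, the competitive rate law is v = Vmax[S] / (αKm + [S]).
v = 508×4.69 / (5.294×1.83 + 4.69) = 2383/14.38 = 166 μmol·min⁻¹.

166 μmol·min⁻¹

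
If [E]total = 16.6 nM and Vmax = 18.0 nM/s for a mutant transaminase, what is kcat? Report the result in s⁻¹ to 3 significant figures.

kcat = Vmax/[E]total = 18.0 nM/s / 16.6 nM = 1.08 s⁻¹.

1.08 s⁻¹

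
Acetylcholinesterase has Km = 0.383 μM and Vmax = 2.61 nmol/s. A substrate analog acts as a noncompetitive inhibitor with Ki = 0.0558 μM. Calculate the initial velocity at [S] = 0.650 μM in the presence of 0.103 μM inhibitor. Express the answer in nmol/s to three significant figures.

With α = 1 + [I]/Ki = 1 + 0.103/0.0558 = 2.846, the noncompetitive rate law is v = (Vmax/α)·[S] / (Km + [S]).
v = (2.61/2.846)×0.650 / (0.383 + 0.650) = 0.5961/1.033 = 0.577 nmol/s.

0.577 nmol/s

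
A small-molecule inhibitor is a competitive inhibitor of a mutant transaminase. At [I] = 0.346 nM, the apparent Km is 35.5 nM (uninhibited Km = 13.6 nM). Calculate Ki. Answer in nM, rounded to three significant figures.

Competitive: Km,app = α·Km with α = 1 + [I]/Ki.
α = Km,app/Km = 35.5/13.6 = 2.610.
Since α = 1 + [I]/Ki, [I]/Ki = 2.610 − 1 = 1.610 and Ki = 0.346/1.610 = 0.215 nM.

0.215 nM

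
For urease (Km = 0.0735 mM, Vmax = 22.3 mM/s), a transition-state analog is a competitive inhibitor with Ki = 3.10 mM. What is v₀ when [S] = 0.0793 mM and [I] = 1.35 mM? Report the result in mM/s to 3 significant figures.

With α = 1 + [I]/Ki = 1 + 1.35/3.10 = 1.435, the competitive rate law is v = Vmax[S] / (αKm + [S]).
v = 22.3×0.0793 / (1.435×0.0735 + 0.0793) = 1.768/0.1848 = 9.57 mM/s.

9.57 mM/s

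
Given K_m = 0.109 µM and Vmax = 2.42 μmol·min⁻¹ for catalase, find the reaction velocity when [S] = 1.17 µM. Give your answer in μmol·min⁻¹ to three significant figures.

2.21 μmol·min⁻¹

v = Vmax·[S]/(Km + [S]) = 2.42 × 1.17 / (0.109 + 1.17)
  = 2.831 / 1.279 = 2.21 μmol·min⁻¹.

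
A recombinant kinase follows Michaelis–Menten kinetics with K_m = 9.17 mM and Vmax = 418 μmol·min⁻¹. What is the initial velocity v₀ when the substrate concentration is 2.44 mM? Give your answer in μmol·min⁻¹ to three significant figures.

87.8 μmol·min⁻¹

v = Vmax·[S]/(Km + [S]) = 418 × 2.44 / (9.17 + 2.44)
  = 1020 / 11.61 = 87.8 μmol·min⁻¹.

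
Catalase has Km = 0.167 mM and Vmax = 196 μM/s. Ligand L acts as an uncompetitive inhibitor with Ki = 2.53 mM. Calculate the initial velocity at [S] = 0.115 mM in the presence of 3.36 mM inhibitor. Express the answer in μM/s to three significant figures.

51.8 μM/s

α = 1 + [I]/Ki = 1 + 3.36/2.53 = 2.328.
For an uncompetitive inhibitor, both parameters are divided by α, giving Vmax/α and Km/α: Km,app = 0.0717 mM, Vmax,app = 84.2 μM/s.
v = Vmax,app·[S]/(Km,app + [S]) = 84.2 × 0.115/(0.0717 + 0.115) = 51.8 μM/s.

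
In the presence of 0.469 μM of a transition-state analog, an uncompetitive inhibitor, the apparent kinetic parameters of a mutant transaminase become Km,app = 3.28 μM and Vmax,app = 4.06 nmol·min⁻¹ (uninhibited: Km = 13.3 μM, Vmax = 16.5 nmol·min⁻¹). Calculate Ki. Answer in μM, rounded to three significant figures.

Uncompetitive: Vmax,app = Vmax/α (and Km,app = Km/α) with α = 1 + [I]/Ki.
α = Vmax/Vmax,app = 16.5/4.06 = 4.064.
Since α = 1 + [I]/Ki, [I]/Ki = 4.064 − 1 = 3.064 and Ki = 0.469/3.064 = 0.153 μM.

0.153 μM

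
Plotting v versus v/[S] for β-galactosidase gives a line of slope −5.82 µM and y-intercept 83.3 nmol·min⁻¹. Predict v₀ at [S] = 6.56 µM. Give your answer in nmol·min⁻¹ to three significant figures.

44.1 nmol·min⁻¹

In the Eadie–Hofstee form v = Vmax − Km·(v/[S]), the slope is −Km and the intercept is Vmax, so Km = 5.82 µM and Vmax = 83.3 nmol·min⁻¹.
v = 83.3 × 6.56/(5.82 + 6.56) = 44.1 nmol·min⁻¹.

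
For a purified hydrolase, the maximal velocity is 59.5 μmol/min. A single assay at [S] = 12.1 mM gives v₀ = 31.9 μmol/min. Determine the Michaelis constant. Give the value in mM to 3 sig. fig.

10.5 mM

From v = Vmax[S]/(Km+[S]), Km = [S](Vmax − v)/v.
Km = 12.1 × (59.5 − 31.9) / 31.9 = 334.0/31.9 = 10.5 mM.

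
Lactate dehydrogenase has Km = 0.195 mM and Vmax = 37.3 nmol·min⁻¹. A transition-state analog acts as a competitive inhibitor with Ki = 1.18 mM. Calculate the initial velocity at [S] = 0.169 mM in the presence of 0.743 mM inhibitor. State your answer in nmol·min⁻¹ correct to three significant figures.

12.9 nmol·min⁻¹

α = 1 + [I]/Ki = 1 + 0.743/1.18 = 1.630.
For a competitive inhibitor, Vmax is unchanged and the apparent Km becomes α·Km: Km,app = 0.318 mM, Vmax,app = 37.3 nmol·min⁻¹.
v = Vmax,app·[S]/(Km,app + [S]) = 37.3 × 0.169/(0.318 + 0.169) = 12.9 nmol·min⁻¹.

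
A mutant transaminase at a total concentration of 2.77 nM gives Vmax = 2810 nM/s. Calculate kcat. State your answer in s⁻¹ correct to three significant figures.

kcat = Vmax/[E]total = 2810 nM/s / 2.77 nM = 1010 s⁻¹.

1010 s⁻¹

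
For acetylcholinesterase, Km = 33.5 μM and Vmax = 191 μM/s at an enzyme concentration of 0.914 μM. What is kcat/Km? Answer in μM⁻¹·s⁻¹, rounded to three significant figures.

6.24 μM⁻¹·s⁻¹

kcat = Vmax/[E]total = 191/0.914 = 209 s⁻¹.
kcat/Km = 209/33.5 = 6.24 μM⁻¹·s⁻¹.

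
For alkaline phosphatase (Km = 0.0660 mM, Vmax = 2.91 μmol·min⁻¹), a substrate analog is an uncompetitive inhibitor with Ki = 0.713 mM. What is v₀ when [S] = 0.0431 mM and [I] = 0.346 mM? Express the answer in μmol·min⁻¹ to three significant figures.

α = 1 + [I]/Ki = 1 + 0.346/0.713 = 1.485.
For an uncompetitive inhibitor, both parameters are divided by α, giving Vmax/α and Km/α: Km,app = 0.0444 mM, Vmax,app = 1.96 μmol·min⁻¹.
v = Vmax,app·[S]/(Km,app + [S]) = 1.96 × 0.0431/(0.0444 + 0.0431) = 0.965 μmol·min⁻¹.

0.965 μmol·min⁻¹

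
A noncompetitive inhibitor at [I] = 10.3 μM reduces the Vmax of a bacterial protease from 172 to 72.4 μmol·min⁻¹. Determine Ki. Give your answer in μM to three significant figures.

7.49 μM

Noncompetitive: Vmax,app = Vmax/α with α = 1 + [I]/Ki.
α = Vmax/Vmax,app = 172/72.4 = 2.376.
Ki = [I]/(α − 1) = 10.3/1.376 = 7.49 μM.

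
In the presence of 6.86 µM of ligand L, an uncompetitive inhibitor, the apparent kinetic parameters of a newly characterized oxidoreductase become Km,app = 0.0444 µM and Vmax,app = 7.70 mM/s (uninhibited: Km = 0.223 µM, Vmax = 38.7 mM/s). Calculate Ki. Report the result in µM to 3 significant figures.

Uncompetitive: Vmax,app = Vmax/α (and Km,app = Km/α) with α = 1 + [I]/Ki.
α = Vmax/Vmax,app = 38.7/7.70 = 5.026.
Ki = [I]/(α − 1) = 6.86/4.026 = 1.70 µM.

1.70 µM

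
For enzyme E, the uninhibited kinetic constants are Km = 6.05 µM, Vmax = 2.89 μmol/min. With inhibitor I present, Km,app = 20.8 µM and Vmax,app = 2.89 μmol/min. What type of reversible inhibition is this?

competitive

Km increases (6.05 → 20.8 µM) while Vmax is unchanged — the hallmark of competitive inhibition.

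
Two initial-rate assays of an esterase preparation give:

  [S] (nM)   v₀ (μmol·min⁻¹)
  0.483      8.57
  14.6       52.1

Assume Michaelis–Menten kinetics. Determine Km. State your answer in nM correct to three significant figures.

3.07 nM

In reciprocal form, 1/v = (Km/Vmax)·(1/[S]) + 1/Vmax. The two points give (1/[S], 1/v) = (2.070, 0.1167) and (0.06849, 0.01919).
Slope = (0.1167 − 0.01919)/(2.070 − 0.06849) = 0.04870; intercept = 0.1167 − 0.04870×2.070 = 0.01586.
Vmax = 1/intercept = 63.1 μmol·min⁻¹; Km = slope × Vmax = 0.04870 × 63.1 = 3.07 nM.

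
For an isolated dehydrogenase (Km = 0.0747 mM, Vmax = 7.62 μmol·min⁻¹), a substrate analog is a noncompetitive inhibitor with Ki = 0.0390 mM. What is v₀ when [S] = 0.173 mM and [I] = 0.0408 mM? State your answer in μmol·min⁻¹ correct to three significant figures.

2.60 μmol·min⁻¹

With α = 1 + [I]/Ki = 1 + 0.0408/0.0390 = 2.046, the noncompetitive rate law is v = (Vmax/α)·[S] / (Km + [S]).
v = (7.62/2.046)×0.173 / (0.0747 + 0.173) = 0.6443/0.2477 = 2.60 μmol·min⁻¹.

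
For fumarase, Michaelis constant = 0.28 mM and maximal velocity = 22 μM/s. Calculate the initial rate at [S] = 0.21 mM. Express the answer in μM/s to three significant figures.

[S]/(Km+[S]) = 0.21/0.4900 = 0.4286, the fractional saturation.
v = 0.4286 × Vmax = 0.4286 × 22 = 9.43 μM/s.

9.43 μM/s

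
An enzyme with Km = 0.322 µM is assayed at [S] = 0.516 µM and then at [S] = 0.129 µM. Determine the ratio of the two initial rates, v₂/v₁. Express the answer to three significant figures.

Since Vmax cancels, v₂/v₁ = [S]₂(Km+[S]₁) / [S]₁(Km+[S]₂).
= 0.129×(0.322+0.516) / (0.516×(0.322+0.129)) = 0.1081/0.2327 = 0.465.

0.465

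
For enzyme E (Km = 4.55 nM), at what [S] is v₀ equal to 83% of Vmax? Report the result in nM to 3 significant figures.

22.2 nM

v/Vmax = [S]/(Km+[S]) = 0.83, so [S] = Km·0.83/(1 − 0.83) = 4.55 × 4.882.
[S] = 22.2 nM.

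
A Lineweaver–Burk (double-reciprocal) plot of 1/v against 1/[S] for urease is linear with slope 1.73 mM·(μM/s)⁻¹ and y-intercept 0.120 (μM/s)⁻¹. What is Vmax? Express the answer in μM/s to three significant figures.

The y-intercept of a Lineweaver–Burk plot equals 1/Vmax, so Vmax = 1/0.120 = 8.33 μM/s.

8.33 μM/s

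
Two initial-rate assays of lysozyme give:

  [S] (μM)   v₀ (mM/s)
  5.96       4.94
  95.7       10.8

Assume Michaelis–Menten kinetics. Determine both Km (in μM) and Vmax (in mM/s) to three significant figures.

Km = 8.18 μM; Vmax = 11.7 mM/s

In reciprocal form, 1/v = (Km/Vmax)·(1/[S]) + 1/Vmax. The two points give (1/[S], 1/v) = (0.1678, 0.2024) and (0.01045, 0.09259).
Slope = (0.2024 − 0.09259)/(0.1678 − 0.01045) = 0.6981; intercept = 0.2024 − 0.6981×0.1678 = 0.08530.
Vmax = 1/intercept = 11.7 mM/s; Km = slope × Vmax = 0.6981 × 11.7 = 8.18 μM.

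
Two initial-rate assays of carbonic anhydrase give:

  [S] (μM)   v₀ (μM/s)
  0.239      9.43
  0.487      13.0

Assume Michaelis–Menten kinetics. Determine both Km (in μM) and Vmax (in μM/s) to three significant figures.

In reciprocal form, 1/v = (Km/Vmax)·(1/[S]) + 1/Vmax. The two points give (1/[S], 1/v) = (4.184, 0.1060) and (2.053, 0.07692).
Slope = (0.1060 − 0.07692)/(4.184 − 2.053) = 0.01367; intercept = 0.1060 − 0.01367×4.184 = 0.04886.
Vmax = 1/intercept = 20.5 μM/s; Km = slope × Vmax = 0.01367 × 20.5 = 0.280 μM.

Km = 0.280 μM; Vmax = 20.5 μM/s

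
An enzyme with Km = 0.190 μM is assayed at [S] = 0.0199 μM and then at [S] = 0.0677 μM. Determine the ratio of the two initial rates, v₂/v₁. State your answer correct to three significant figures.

The fractional saturations are [S]/(Km+[S]) = 0.0199/0.2099 = 0.09481 and 0.0677/0.2577 = 0.2627.
v₂/v₁ is just their ratio: 0.2627/0.09481 = 2.77.

2.77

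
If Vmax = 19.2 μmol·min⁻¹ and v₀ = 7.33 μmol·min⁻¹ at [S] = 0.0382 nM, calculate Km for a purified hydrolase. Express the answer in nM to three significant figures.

0.0619 nM

v/Vmax = 7.33/19.2 = 0.3818 = [S]/(Km+[S]).
So Km + [S] = [S]/0.3818 = 0.1001 nM, giving Km = 0.1001 − 0.0382 = 0.0619 nM.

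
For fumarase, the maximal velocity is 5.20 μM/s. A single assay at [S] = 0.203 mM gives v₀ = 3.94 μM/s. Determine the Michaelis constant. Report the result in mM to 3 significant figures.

From v = Vmax[S]/(Km+[S]), Km = [S](Vmax − v)/v.
Km = 0.203 × (5.20 − 3.94) / 3.94 = 0.2558/3.94 = 0.0649 mM.

0.0649 mM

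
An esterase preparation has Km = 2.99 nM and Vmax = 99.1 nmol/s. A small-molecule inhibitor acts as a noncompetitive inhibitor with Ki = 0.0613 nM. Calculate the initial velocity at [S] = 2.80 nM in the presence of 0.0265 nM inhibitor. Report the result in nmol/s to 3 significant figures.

α = 1 + [I]/Ki = 1 + 0.0265/0.0613 = 1.432.
For a noncompetitive inhibitor, Vmax is reduced to Vmax/α while Km is unchanged: Km,app = 2.99 nM, Vmax,app = 69.2 nmol/s.
v = Vmax,app·[S]/(Km,app + [S]) = 69.2 × 2.80/(2.99 + 2.80) = 33.5 nmol/s.

33.5 nmol/s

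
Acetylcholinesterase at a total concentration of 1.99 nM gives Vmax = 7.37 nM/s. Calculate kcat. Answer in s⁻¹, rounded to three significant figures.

kcat = Vmax/[E]total = 7.37 nM/s / 1.99 nM = 3.70 s⁻¹.

3.70 s⁻¹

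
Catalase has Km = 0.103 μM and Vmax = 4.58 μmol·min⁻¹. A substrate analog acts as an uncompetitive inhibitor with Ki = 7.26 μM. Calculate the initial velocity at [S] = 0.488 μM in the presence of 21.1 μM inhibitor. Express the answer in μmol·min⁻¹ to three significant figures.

With α = 1 + [I]/Ki = 1 + 21.1/7.26 = 3.906, the uncompetitive rate law is v = (Vmax/α)·[S] / (Km/α + [S]).
v = (4.58/3.906)×0.488 / (0.103/3.906 + 0.488) = 0.5722/0.5144 = 1.11 μmol·min⁻¹.

1.11 μmol·min⁻¹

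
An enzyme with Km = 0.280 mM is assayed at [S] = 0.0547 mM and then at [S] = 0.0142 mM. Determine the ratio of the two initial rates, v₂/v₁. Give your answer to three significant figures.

Since Vmax cancels, v₂/v₁ = [S]₂(Km+[S]₁) / [S]₁(Km+[S]₂).
= 0.0142×(0.280+0.0547) / (0.0547×(0.280+0.0142)) = 0.004753/0.01609 = 0.295.

0.295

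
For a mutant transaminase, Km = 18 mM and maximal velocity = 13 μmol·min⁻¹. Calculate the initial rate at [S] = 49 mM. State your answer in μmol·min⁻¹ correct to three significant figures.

9.51 μmol·min⁻¹

v = Vmax·[S]/(Km + [S]) = 13 × 49 / (18 + 49)
  = 637.0 / 67.00 = 9.51 μmol·min⁻¹.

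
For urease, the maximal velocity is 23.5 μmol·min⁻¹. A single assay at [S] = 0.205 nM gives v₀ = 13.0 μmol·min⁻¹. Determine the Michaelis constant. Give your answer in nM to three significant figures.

0.166 nM

v/Vmax = 13.0/23.5 = 0.5532 = [S]/(Km+[S]).
So Km + [S] = [S]/0.5532 = 0.3706 nM, giving Km = 0.3706 − 0.205 = 0.166 nM.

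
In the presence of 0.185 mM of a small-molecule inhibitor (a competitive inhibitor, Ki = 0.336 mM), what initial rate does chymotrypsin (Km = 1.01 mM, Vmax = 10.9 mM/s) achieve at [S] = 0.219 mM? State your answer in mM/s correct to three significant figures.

1.34 mM/s

α = 1 + [I]/Ki = 1 + 0.185/0.336 = 1.551.
For a competitive inhibitor, Vmax is unchanged and the apparent Km becomes α·Km: Km,app = 1.57 mM, Vmax,app = 10.9 mM/s.
v = Vmax,app·[S]/(Km,app + [S]) = 10.9 × 0.219/(1.57 + 0.219) = 1.34 mM/s.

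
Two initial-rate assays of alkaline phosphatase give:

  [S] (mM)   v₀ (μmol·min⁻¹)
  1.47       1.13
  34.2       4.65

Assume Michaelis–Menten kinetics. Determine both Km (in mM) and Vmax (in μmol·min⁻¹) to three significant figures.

In reciprocal form, 1/v = (Km/Vmax)·(1/[S]) + 1/Vmax. The two points give (1/[S], 1/v) = (0.6803, 0.8850) and (0.02924, 0.2151).
Slope = (0.8850 − 0.2151)/(0.6803 − 0.02924) = 1.029; intercept = 0.8850 − 1.029×0.6803 = 0.1850.
Vmax = 1/intercept = 5.41 μmol·min⁻¹; Km = slope × Vmax = 1.029 × 5.41 = 5.56 mM.

Km = 5.56 mM; Vmax = 5.41 μmol·min⁻¹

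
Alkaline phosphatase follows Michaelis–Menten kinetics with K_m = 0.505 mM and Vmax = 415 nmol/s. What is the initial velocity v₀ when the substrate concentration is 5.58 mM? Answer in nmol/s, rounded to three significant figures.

[S]/(Km+[S]) = 5.58/6.085 = 0.9170, the fractional saturation.
v = 0.9170 × Vmax = 0.9170 × 415 = 381 nmol/s.

381 nmol/s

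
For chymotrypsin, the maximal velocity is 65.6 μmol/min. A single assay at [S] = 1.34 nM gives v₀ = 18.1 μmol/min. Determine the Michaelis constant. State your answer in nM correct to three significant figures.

v/Vmax = 18.1/65.6 = 0.2759 = [S]/(Km+[S]).
So Km + [S] = [S]/0.2759 = 4.857 nM, giving Km = 4.857 − 1.34 = 3.52 nM.

3.52 nM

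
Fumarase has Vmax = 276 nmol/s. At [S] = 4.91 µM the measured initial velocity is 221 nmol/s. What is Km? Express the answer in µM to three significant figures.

1.22 µM

v/Vmax = 221/276 = 0.8007 = [S]/(Km+[S]).
So Km + [S] = [S]/0.8007 = 6.132 µM, giving Km = 6.132 − 4.91 = 1.22 µM.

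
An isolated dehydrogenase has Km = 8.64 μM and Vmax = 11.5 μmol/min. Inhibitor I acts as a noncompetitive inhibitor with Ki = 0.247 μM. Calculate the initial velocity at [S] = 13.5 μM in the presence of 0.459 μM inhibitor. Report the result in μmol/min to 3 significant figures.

2.45 μmol/min

With α = 1 + [I]/Ki = 1 + 0.459/0.247 = 2.858, the noncompetitive rate law is v = (Vmax/α)·[S] / (Km + [S]).
v = (11.5/2.858)×13.5 / (8.64 + 13.5) = 54.32/22.14 = 2.45 μmol/min.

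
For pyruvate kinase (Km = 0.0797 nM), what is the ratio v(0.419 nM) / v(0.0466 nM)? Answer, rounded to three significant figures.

2.28

Since Vmax cancels, v₂/v₁ = [S]₂(Km+[S]₁) / [S]₁(Km+[S]₂).
= 0.419×(0.0797+0.0466) / (0.0466×(0.0797+0.419)) = 0.05292/0.02324 = 2.28.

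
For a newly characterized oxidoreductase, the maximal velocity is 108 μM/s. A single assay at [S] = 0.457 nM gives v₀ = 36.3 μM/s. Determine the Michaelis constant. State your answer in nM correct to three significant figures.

v/Vmax = 36.3/108 = 0.3361 = [S]/(Km+[S]).
So Km + [S] = [S]/0.3361 = 1.360 nM, giving Km = 1.360 − 0.457 = 0.903 nM.

0.903 nM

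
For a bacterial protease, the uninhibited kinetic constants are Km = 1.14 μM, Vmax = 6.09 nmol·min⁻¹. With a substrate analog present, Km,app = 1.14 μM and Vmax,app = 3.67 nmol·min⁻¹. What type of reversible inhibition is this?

noncompetitive

Vmax decreases (6.09 → 3.67 nmol·min⁻¹) while Km is unchanged — pure noncompetitive inhibition.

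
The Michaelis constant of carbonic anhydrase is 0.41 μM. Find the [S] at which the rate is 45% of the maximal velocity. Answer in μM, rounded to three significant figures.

0.335 μM

v/Vmax = [S]/(Km+[S]) = 0.45, so [S] = Km·0.45/(1 − 0.45) = 0.41 × 0.8182.
[S] = 0.335 μM.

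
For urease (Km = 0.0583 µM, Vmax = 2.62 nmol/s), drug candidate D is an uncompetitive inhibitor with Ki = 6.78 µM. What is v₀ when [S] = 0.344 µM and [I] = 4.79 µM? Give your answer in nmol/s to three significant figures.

1.40 nmol/s

α = 1 + [I]/Ki = 1 + 4.79/6.78 = 1.706.
For an uncompetitive inhibitor, both parameters are divided by α, giving Vmax/α and Km/α: Km,app = 0.0342 µM, Vmax,app = 1.54 nmol/s.
v = Vmax,app·[S]/(Km,app + [S]) = 1.54 × 0.344/(0.0342 + 0.344) = 1.40 nmol/s.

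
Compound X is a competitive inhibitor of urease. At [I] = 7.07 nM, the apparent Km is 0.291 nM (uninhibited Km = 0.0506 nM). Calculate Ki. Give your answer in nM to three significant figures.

1.49 nM

Competitive: Km,app = α·Km with α = 1 + [I]/Ki.
α = Km,app/Km = 0.291/0.0506 = 5.751.
Ki = [I]/(α − 1) = 7.07/4.751 = 1.49 nM.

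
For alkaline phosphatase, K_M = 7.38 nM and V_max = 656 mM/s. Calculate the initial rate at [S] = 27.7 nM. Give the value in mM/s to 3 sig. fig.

v = Vmax·[S]/(Km + [S]) = 656 × 27.7 / (7.38 + 27.7)
  = 18170 / 35.08 = 518 mM/s.

518 mM/s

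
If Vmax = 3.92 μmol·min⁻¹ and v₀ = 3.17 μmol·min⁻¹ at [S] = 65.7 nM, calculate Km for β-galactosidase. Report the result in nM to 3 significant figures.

From v = Vmax[S]/(Km+[S]), Km = [S](Vmax − v)/v.
Km = 65.7 × (3.92 − 3.17) / 3.17 = 49.28/3.17 = 15.5 nM.

15.5 nM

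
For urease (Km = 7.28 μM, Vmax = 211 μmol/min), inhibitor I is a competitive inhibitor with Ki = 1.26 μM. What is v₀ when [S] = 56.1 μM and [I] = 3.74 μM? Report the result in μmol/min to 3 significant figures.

α = 1 + [I]/Ki = 1 + 3.74/1.26 = 3.968.
For a competitive inhibitor, Vmax is unchanged and the apparent Km becomes α·Km: Km,app = 28.9 μM, Vmax,app = 211 μmol/min.
v = Vmax,app·[S]/(Km,app + [S]) = 211 × 56.1/(28.9 + 56.1) = 139 μmol/min.

139 μmol/min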